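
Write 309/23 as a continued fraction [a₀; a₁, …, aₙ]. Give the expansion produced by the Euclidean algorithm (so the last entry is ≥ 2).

309 = 13·23 + 10
23 = 2·10 + 3
10 = 3·3 + 1
3 = 3·1 + 0  (stop)
So 309/23 = [13; 2, 3, 3].

[13; 2, 3, 3]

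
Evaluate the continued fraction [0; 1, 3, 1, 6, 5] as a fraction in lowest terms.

Using pₖ = aₖpₖ₋₁ + pₖ₋₂ and qₖ = aₖqₖ₋₁ + qₖ₋₂:
  k=0: a=0, p=0, q=1
  k=1: a=1, p=1, q=1
  k=2: a=3, p=3, q=4
  k=3: a=1, p=4, q=5
  k=4: a=6, p=27, q=34
  k=5: a=5, p=139, q=175

139/175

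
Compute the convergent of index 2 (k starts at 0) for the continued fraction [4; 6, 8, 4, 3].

Using pₖ = aₖpₖ₋₁ + pₖ₋₂, qₖ = aₖqₖ₋₁ + qₖ₋₂ (with p₋₁=1, p₋₂=0, q₋₁=0, q₋₂=1):
  k=0: a=4, p=4, q=1
  k=1: a=6, p=25, q=6
  k=2: a=8, p=204, q=49

204/49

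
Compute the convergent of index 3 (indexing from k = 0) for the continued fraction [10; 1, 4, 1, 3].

Using pₖ = aₖpₖ₋₁ + pₖ₋₂, qₖ = aₖqₖ₋₁ + qₖ₋₂ (with p₋₁=1, p₋₂=0, q₋₁=0, q₋₂=1):
  k=0: a=10, p=10, q=1
  k=1: a=1, p=11, q=1
  k=2: a=4, p=54, q=5
  k=3: a=1, p=65, q=6

65/6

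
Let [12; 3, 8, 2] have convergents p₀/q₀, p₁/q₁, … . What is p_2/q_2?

308/25

Using pₖ = aₖpₖ₋₁ + pₖ₋₂, qₖ = aₖqₖ₋₁ + qₖ₋₂ (with p₋₁=1, p₋₂=0, q₋₁=0, q₋₂=1):
  k=0: a=12, p=12, q=1
  k=1: a=3, p=37, q=3
  k=2: a=8, p=308, q=25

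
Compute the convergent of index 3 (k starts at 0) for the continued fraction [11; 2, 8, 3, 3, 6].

608/53

Using pₖ = aₖpₖ₋₁ + pₖ₋₂, qₖ = aₖqₖ₋₁ + qₖ₋₂ (with p₋₁=1, p₋₂=0, q₋₁=0, q₋₂=1):
  k=0: a=11, p=11, q=1
  k=1: a=2, p=23, q=2
  k=2: a=8, p=195, q=17
  k=3: a=3, p=608, q=53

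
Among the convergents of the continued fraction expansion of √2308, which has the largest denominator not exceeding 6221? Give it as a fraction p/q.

√2308 = [48; 24, 96, …] (period length 2).
Convergents:
  p_0/q_0 = 48/1
  p_1/q_1 = 1153/24
  p_2/q_2 = 110736/2305
  p_3/q_3 = 2658817/55344
q_2 = 2305 ≤ 6221 < 55344 = q_3, so the answer is 110736/2305.

110736/2305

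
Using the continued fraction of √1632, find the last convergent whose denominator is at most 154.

√1632 = [40; 2, 1, 1, 19, 1, 1, 2, 80, …] (period length 8).
Convergents:
  p_0/q_0 = 40/1
  p_1/q_1 = 81/2
  p_2/q_2 = 121/3
  p_3/q_3 = 202/5
  p_4/q_4 = 3959/98
  p_5/q_5 = 4161/103
  p_6/q_6 = 8120/201
q_5 = 103 ≤ 154 < 201 = q_6, so the answer is 4161/103.

4161/103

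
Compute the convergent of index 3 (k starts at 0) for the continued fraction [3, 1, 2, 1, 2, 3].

15/4

Using pₖ = aₖpₖ₋₁ + pₖ₋₂, qₖ = aₖqₖ₋₁ + qₖ₋₂ (with p₋₁=1, p₋₂=0, q₋₁=0, q₋₂=1):
  k=0: a=3, p=3, q=1
  k=1: a=1, p=4, q=1
  k=2: a=2, p=11, q=3
  k=3: a=1, p=15, q=4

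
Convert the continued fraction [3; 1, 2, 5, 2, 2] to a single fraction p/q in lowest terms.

317/86

Fold from the inside: start with 2/1.
  2 + 1/2 = 5/2
  5 + 2/5 = 27/5
  2 + 5/27 = 59/27
  1 + 27/59 = 86/59
  3 + 59/86 = 317/86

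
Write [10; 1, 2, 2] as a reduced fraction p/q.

75/7

Using pₖ = aₖpₖ₋₁ + pₖ₋₂ and qₖ = aₖqₖ₋₁ + qₖ₋₂:
  k=0: a=10, p=10, q=1
  k=1: a=1, p=11, q=1
  k=2: a=2, p=32, q=3
  k=3: a=2, p=75, q=7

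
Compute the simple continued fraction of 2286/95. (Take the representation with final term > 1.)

[24; 15, 1, 5]

2286 = 24·95 + 6
95 = 15·6 + 5
6 = 1·5 + 1
5 = 5·1 + 0  (stop)
So 2286/95 = [24; 15, 1, 5].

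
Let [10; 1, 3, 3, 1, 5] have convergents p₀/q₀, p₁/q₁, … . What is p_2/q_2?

43/4

Using pₖ = aₖpₖ₋₁ + pₖ₋₂, qₖ = aₖqₖ₋₁ + qₖ₋₂ (with p₋₁=1, p₋₂=0, q₋₁=0, q₋₂=1):
  k=0: a=10, p=10, q=1
  k=1: a=1, p=11, q=1
  k=2: a=3, p=43, q=4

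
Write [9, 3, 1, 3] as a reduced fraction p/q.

Using pₖ = aₖpₖ₋₁ + pₖ₋₂ and qₖ = aₖqₖ₋₁ + qₖ₋₂:
  k=0: a=9, p=9, q=1
  k=1: a=3, p=28, q=3
  k=2: a=1, p=37, q=4
  k=3: a=3, p=139, q=15

139/15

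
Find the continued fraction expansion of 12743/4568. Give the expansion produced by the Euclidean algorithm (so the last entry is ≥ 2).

12743 = 2·4568 + 3607
4568 = 1·3607 + 961
3607 = 3·961 + 724
961 = 1·724 + 237
724 = 3·237 + 13
237 = 18·13 + 3
13 = 4·3 + 1
3 = 3·1 + 0  (stop)
So 12743/4568 = [2; 1, 3, 1, 3, 18, 4, 3].

[2; 1, 3, 1, 3, 18, 4, 3]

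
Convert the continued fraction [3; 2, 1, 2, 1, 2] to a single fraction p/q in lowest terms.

Fold from the inside: start with 2/1.
  1 + 1/2 = 3/2
  2 + 2/3 = 8/3
  1 + 3/8 = 11/8
  2 + 8/11 = 30/11
  3 + 11/30 = 101/30

101/30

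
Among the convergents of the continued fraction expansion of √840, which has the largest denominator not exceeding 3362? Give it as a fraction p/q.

√840 = [28; 1, 56, …] (period length 2).
Convergents:
  p_0/q_0 = 28/1
  p_1/q_1 = 29/1
  p_2/q_2 = 1652/57
  p_3/q_3 = 1681/58
  p_4/q_4 = 95788/3305
  p_5/q_5 = 97469/3363
q_4 = 3305 ≤ 3362 < 3363 = q_5, so the answer is 95788/3305.

95788/3305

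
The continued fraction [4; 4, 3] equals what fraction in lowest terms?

55/13

Using pₖ = aₖpₖ₋₁ + pₖ₋₂ and qₖ = aₖqₖ₋₁ + qₖ₋₂:
  k=0: a=4, p=4, q=1
  k=1: a=4, p=17, q=4
  k=2: a=3, p=55, q=13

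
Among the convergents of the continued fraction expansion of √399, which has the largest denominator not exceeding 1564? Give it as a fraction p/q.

31141/1559

√399 = [19; 1, 38, …] (period length 2).
Convergents:
  p_0/q_0 = 19/1
  p_1/q_1 = 20/1
  p_2/q_2 = 779/39
  p_3/q_3 = 799/40
  p_4/q_4 = 31141/1559
  p_5/q_5 = 31940/1599
q_4 = 1559 ≤ 1564 < 1599 = q_5, so the answer is 31141/1559.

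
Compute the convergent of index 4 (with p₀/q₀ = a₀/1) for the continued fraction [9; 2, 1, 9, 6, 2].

Using pₖ = aₖpₖ₋₁ + pₖ₋₂, qₖ = aₖqₖ₋₁ + qₖ₋₂ (with p₋₁=1, p₋₂=0, q₋₁=0, q₋₂=1):
  k=0: a=9, p=9, q=1
  k=1: a=2, p=19, q=2
  k=2: a=1, p=28, q=3
  k=3: a=9, p=271, q=29
  k=4: a=6, p=1654, q=177

1654/177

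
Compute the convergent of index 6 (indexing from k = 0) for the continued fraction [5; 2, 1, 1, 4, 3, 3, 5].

Using pₖ = aₖpₖ₋₁ + pₖ₋₂, qₖ = aₖqₖ₋₁ + qₖ₋₂ (with p₋₁=1, p₋₂=0, q₋₁=0, q₋₂=1):
  k=0: a=5, p=5, q=1
  k=1: a=2, p=11, q=2
  k=2: a=1, p=16, q=3
  k=3: a=1, p=27, q=5
  k=4: a=4, p=124, q=23
  k=5: a=3, p=399, q=74
  k=6: a=3, p=1321, q=245

1321/245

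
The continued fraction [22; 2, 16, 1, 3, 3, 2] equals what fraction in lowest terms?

Using pₖ = aₖpₖ₋₁ + pₖ₋₂ and qₖ = aₖqₖ₋₁ + qₖ₋₂:
  k=0: a=22, p=22, q=1
  k=1: a=2, p=45, q=2
  k=2: a=16, p=742, q=33
  k=3: a=1, p=787, q=35
  k=4: a=3, p=3103, q=138
  k=5: a=3, p=10096, q=449
  k=6: a=2, p=23295, q=1036

23295/1036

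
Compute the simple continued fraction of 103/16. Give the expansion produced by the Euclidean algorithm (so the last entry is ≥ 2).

[6; 2, 3, 2]

103 = 6×16 + 7
16 = 2×7 + 2
7 = 3×2 + 1
2 = 2×1 + 0  (stop)
So 103/16 = [6; 2, 3, 2].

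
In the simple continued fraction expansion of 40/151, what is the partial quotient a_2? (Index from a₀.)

1

40 = 0·151 + 40   →  a_0 = 0
151 = 3·40 + 31   →  a_1 = 3
40 = 1·31 + 9   →  a_2 = 1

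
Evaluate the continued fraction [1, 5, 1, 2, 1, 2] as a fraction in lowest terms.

74/63

Fold from the inside: start with 2/1.
  1 + 1/2 = 3/2
  2 + 2/3 = 8/3
  1 + 3/8 = 11/8
  5 + 8/11 = 63/11
  1 + 11/63 = 74/63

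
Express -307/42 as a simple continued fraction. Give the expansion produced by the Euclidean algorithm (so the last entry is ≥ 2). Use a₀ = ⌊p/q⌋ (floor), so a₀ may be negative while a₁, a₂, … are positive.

-307 = -8×42 + 29
42 = 1×29 + 13
29 = 2×13 + 3
13 = 4×3 + 1
3 = 3×1 + 0  (stop)
So -307/42 = [-8; 1, 2, 4, 3].

[-8; 1, 2, 4, 3]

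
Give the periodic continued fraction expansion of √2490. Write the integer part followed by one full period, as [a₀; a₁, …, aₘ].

a₀ = ⌊√2490⌋ = 49.
With m₀=0, d₀=1 and mₖ₊₁ = dₖaₖ − mₖ, dₖ₊₁ = (n − mₖ₊₁²)/dₖ, aₖ₊₁ = ⌊(a₀+mₖ₊₁)/dₖ₊₁⌋:
  k=1: m=49, d=89, a=1
  k=2: m=40, d=10, a=8
  k=3: m=40, d=89, a=1
  k=4: m=49, d=1, a=98
d=1 and a=2a₀=98 at k=4, so the next step gives (m, d) = (49, 89) again — its k=1 value — and the period has length 4.

[49; 1, 8, 1, 98]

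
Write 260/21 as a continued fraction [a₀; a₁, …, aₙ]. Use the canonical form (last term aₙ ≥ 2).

[12; 2, 1, 1, 1, 2]

260 = 12×21 + 8
21 = 2×8 + 5
8 = 1×5 + 3
5 = 1×3 + 2
3 = 1×2 + 1
2 = 2×1 + 0  (stop)
So 260/21 = [12; 2, 1, 1, 1, 2].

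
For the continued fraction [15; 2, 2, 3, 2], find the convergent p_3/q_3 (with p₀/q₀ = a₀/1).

262/17

Using pₖ = aₖpₖ₋₁ + pₖ₋₂, qₖ = aₖqₖ₋₁ + qₖ₋₂ (with p₋₁=1, p₋₂=0, q₋₁=0, q₋₂=1):
  k=0: a=15, p=15, q=1
  k=1: a=2, p=31, q=2
  k=2: a=2, p=77, q=5
  k=3: a=3, p=262, q=17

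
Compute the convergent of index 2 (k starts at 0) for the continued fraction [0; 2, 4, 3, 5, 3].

Using pₖ = aₖpₖ₋₁ + pₖ₋₂, qₖ = aₖqₖ₋₁ + qₖ₋₂ (with p₋₁=1, p₋₂=0, q₋₁=0, q₋₂=1):
  k=0: a=0, p=0, q=1
  k=1: a=2, p=1, q=2
  k=2: a=4, p=4, q=9

4/9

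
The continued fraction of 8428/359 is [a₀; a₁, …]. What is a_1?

2

8428 = 23·359 + 171   →  a_0 = 23
359 = 2·171 + 17   →  a_1 = 2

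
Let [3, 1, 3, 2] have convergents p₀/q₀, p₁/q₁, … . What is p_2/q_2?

Using pₖ = aₖpₖ₋₁ + pₖ₋₂, qₖ = aₖqₖ₋₁ + qₖ₋₂ (with p₋₁=1, p₋₂=0, q₋₁=0, q₋₂=1):
  k=0: a=3, p=3, q=1
  k=1: a=1, p=4, q=1
  k=2: a=3, p=15, q=4

15/4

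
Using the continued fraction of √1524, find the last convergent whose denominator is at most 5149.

79209/2029

√1524 = [39; 26, 78, …] (period length 2).
Convergents:
  p_0/q_0 = 39/1
  p_1/q_1 = 1015/26
  p_2/q_2 = 79209/2029
  p_3/q_3 = 2060449/52780
q_2 = 2029 ≤ 5149 < 52780 = q_3, so the answer is 79209/2029.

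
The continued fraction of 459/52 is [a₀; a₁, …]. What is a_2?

459 = 8·52 + 43   →  a_0 = 8
52 = 1·43 + 9   →  a_1 = 1
43 = 4·9 + 7   →  a_2 = 4

4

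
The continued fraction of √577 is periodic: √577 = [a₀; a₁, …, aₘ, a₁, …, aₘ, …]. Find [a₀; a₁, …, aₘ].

[24; 48]

a₀ = ⌊√577⌋ = 24.
With m₀=0, d₀=1 and mₖ₊₁ = dₖaₖ − mₖ, dₖ₊₁ = (n − mₖ₊₁²)/dₖ, aₖ₊₁ = ⌊(a₀+mₖ₊₁)/dₖ₊₁⌋:
  k=1: m=24, d=1, a=48
d=1 and a=2a₀=48 at k=1, so the next step gives (m, d) = (24, 1) again — its k=1 value — and the period has length 1.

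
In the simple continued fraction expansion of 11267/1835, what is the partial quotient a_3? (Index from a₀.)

7

11267 = 6·1835 + 257   →  a_0 = 6
1835 = 7·257 + 36   →  a_1 = 7
257 = 7·36 + 5   →  a_2 = 7
36 = 7·5 + 1   →  a_3 = 7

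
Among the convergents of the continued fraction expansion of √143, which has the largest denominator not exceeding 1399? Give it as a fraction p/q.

√143 = [11; 1, 22, …] (period length 2).
Convergents:
  p_0/q_0 = 11/1
  p_1/q_1 = 12/1
  p_2/q_2 = 275/23
  p_3/q_3 = 287/24
  p_4/q_4 = 6589/551
  p_5/q_5 = 6876/575
  p_6/q_6 = 157861/13201
q_5 = 575 ≤ 1399 < 13201 = q_6, so the answer is 6876/575.

6876/575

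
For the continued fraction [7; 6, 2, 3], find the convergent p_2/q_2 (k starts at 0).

93/13

Using pₖ = aₖpₖ₋₁ + pₖ₋₂, qₖ = aₖqₖ₋₁ + qₖ₋₂ (with p₋₁=1, p₋₂=0, q₋₁=0, q₋₂=1):
  k=0: a=7, p=7, q=1
  k=1: a=6, p=43, q=6
  k=2: a=2, p=93, q=13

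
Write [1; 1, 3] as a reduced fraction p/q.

Using pₖ = aₖpₖ₋₁ + pₖ₋₂ and qₖ = aₖqₖ₋₁ + qₖ₋₂:
  k=0: a=1, p=1, q=1
  k=1: a=1, p=2, q=1
  k=2: a=3, p=7, q=4

7/4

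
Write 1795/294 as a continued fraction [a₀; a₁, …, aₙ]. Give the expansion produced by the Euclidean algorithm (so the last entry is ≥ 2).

1795 = 6×294 + 31
294 = 9×31 + 15
31 = 2×15 + 1
15 = 15×1 + 0  (stop)
So 1795/294 = [6; 9, 2, 15].

[6; 9, 2, 15]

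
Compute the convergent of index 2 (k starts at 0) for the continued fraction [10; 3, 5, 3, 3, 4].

Using pₖ = aₖpₖ₋₁ + pₖ₋₂, qₖ = aₖqₖ₋₁ + qₖ₋₂ (with p₋₁=1, p₋₂=0, q₋₁=0, q₋₂=1):
  k=0: a=10, p=10, q=1
  k=1: a=3, p=31, q=3
  k=2: a=5, p=165, q=16

165/16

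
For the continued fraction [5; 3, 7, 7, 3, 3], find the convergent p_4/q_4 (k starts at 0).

Using pₖ = aₖpₖ₋₁ + pₖ₋₂, qₖ = aₖqₖ₋₁ + qₖ₋₂ (with p₋₁=1, p₋₂=0, q₋₁=0, q₋₂=1):
  k=0: a=5, p=5, q=1
  k=1: a=3, p=16, q=3
  k=2: a=7, p=117, q=22
  k=3: a=7, p=835, q=157
  k=4: a=3, p=2622, q=493

2622/493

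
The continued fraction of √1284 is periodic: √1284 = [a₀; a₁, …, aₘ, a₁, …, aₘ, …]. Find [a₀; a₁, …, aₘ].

[35; 1, 4, 1, 70]

a₀ = ⌊√1284⌋ = 35.
With m₀=0, d₀=1 and mₖ₊₁ = dₖaₖ − mₖ, dₖ₊₁ = (n − mₖ₊₁²)/dₖ, aₖ₊₁ = ⌊(a₀+mₖ₊₁)/dₖ₊₁⌋:
  k=1: m=35, d=59, a=1
  k=2: m=24, d=12, a=4
  k=3: m=24, d=59, a=1
  k=4: m=35, d=1, a=70
d=1 and a=2a₀=70 at k=4, so the next step gives (m, d) = (35, 59) again — its k=1 value — and the period has length 4.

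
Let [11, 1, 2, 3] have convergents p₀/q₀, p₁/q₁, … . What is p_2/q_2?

35/3

Using pₖ = aₖpₖ₋₁ + pₖ₋₂, qₖ = aₖqₖ₋₁ + qₖ₋₂ (with p₋₁=1, p₋₂=0, q₋₁=0, q₋₂=1):
  k=0: a=11, p=11, q=1
  k=1: a=1, p=12, q=1
  k=2: a=2, p=35, q=3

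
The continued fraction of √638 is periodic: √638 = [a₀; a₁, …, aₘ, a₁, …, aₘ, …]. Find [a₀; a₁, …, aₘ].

[25; 3, 1, 6, 2, 6, 1, 3, 50]

a₀ = ⌊√638⌋ = 25.
With m₀=0, d₀=1 and mₖ₊₁ = dₖaₖ − mₖ, dₖ₊₁ = (n − mₖ₊₁²)/dₖ, aₖ₊₁ = ⌊(a₀+mₖ₊₁)/dₖ₊₁⌋:
  k=1: m=25, d=13, a=3
  k=2: m=14, d=34, a=1
  k=3: m=20, d=7, a=6
  k=4: m=22, d=22, a=2
  k=5: m=22, d=7, a=6
  k=6: m=20, d=34, a=1
  k=7: m=14, d=13, a=3
  k=8: m=25, d=1, a=50
d=1 and a=2a₀=50 at k=8, so the next step gives (m, d) = (25, 13) again — its k=1 value — and the period has length 8.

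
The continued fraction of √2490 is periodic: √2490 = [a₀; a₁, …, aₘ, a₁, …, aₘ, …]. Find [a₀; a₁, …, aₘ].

[49; 1, 8, 1, 98]

a₀ = ⌊√2490⌋ = 49.
With m₀=0, d₀=1 and mₖ₊₁ = dₖaₖ − mₖ, dₖ₊₁ = (n − mₖ₊₁²)/dₖ, aₖ₊₁ = ⌊(a₀+mₖ₊₁)/dₖ₊₁⌋:
  k=1: m=49, d=89, a=1
  k=2: m=40, d=10, a=8
  k=3: m=40, d=89, a=1
  k=4: m=49, d=1, a=98
d=1 and a=2a₀=98 at k=4, so the next step gives (m, d) = (49, 89) again — its k=1 value — and the period has length 4.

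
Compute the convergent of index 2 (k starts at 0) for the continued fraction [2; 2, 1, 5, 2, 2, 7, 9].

Using pₖ = aₖpₖ₋₁ + pₖ₋₂, qₖ = aₖqₖ₋₁ + qₖ₋₂ (with p₋₁=1, p₋₂=0, q₋₁=0, q₋₂=1):
  k=0: a=2, p=2, q=1
  k=1: a=2, p=5, q=2
  k=2: a=1, p=7, q=3

7/3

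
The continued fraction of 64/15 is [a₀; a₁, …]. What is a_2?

1

64 = 4·15 + 4   →  a_0 = 4
15 = 3·4 + 3   →  a_1 = 3
4 = 1·3 + 1   →  a_2 = 1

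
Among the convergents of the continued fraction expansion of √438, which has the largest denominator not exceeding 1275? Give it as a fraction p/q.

√438 = [20; 1, 12, 1, 40, …] (period length 4).
Convergents:
  p_0/q_0 = 20/1
  p_1/q_1 = 21/1
  p_2/q_2 = 272/13
  p_3/q_3 = 293/14
  p_4/q_4 = 11992/573
  p_5/q_5 = 12285/587
  p_6/q_6 = 159412/7617
q_5 = 587 ≤ 1275 < 7617 = q_6, so the answer is 12285/587.

12285/587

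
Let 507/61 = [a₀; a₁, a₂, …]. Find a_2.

4

507 = 8·61 + 19   →  a_0 = 8
61 = 3·19 + 4   →  a_1 = 3
19 = 4·4 + 3   →  a_2 = 4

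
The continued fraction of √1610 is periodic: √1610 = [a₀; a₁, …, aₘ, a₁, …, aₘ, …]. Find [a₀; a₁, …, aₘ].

a₀ = ⌊√1610⌋ = 40.
With m₀=0, d₀=1 and mₖ₊₁ = dₖaₖ − mₖ, dₖ₊₁ = (n − mₖ₊₁²)/dₖ, aₖ₊₁ = ⌊(a₀+mₖ₊₁)/dₖ₊₁⌋:
  k=1: m=40, d=10, a=8
  k=2: m=40, d=1, a=80
d=1 and a=2a₀=80 at k=2, so the next step gives (m, d) = (40, 10) again — its k=1 value — and the period has length 2.

[40; 8, 80]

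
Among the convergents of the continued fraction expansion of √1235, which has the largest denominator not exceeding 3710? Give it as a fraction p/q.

√1235 = [35; 7, 70, …] (period length 2).
Convergents:
  p_0/q_0 = 35/1
  p_1/q_1 = 246/7
  p_2/q_2 = 17255/491
  p_3/q_3 = 121031/3444
  p_4/q_4 = 8489425/241571
q_3 = 3444 ≤ 3710 < 241571 = q_4, so the answer is 121031/3444.

121031/3444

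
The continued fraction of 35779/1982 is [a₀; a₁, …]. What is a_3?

35779 = 18·1982 + 103   →  a_0 = 18
1982 = 19·103 + 25   →  a_1 = 19
103 = 4·25 + 3   →  a_2 = 4
25 = 8·3 + 1   →  a_3 = 8

8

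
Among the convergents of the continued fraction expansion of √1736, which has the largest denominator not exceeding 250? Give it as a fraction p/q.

√1736 = [41; 1, 1, 1, 82, …] (period length 4).
Convergents:
  p_0/q_0 = 41/1
  p_1/q_1 = 42/1
  p_2/q_2 = 83/2
  p_3/q_3 = 125/3
  p_4/q_4 = 10333/248
  p_5/q_5 = 10458/251
q_4 = 248 ≤ 250 < 251 = q_5, so the answer is 10333/248.

10333/248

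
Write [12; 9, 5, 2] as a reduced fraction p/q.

1223/101

Fold from the inside: start with 2/1.
  5 + 1/2 = 11/2
  9 + 2/11 = 101/11
  12 + 11/101 = 1223/101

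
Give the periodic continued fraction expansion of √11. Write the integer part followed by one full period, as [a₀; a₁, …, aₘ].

[3; 3, 6]

a₀ = ⌊√11⌋ = 3.
With m₀=0, d₀=1 and mₖ₊₁ = dₖaₖ − mₖ, dₖ₊₁ = (n − mₖ₊₁²)/dₖ, aₖ₊₁ = ⌊(a₀+mₖ₊₁)/dₖ₊₁⌋:
  k=1: m=3, d=2, a=3
  k=2: m=3, d=1, a=6
d=1 and a=2a₀=6 at k=2, so the next step gives (m, d) = (3, 2) again — its k=1 value — and the period has length 2.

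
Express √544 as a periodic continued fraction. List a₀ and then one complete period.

[23; 3, 11, 3, 46]

a₀ = ⌊√544⌋ = 23.
With m₀=0, d₀=1 and mₖ₊₁ = dₖaₖ − mₖ, dₖ₊₁ = (n − mₖ₊₁²)/dₖ, aₖ₊₁ = ⌊(a₀+mₖ₊₁)/dₖ₊₁⌋:
  k=1: m=23, d=15, a=3
  k=2: m=22, d=4, a=11
  k=3: m=22, d=15, a=3
  k=4: m=23, d=1, a=46
d=1 and a=2a₀=46 at k=4, so the next step gives (m, d) = (23, 15) again — its k=1 value — and the period has length 4.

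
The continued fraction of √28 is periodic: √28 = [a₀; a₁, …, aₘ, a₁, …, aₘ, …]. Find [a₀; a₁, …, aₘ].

[5; 3, 2, 3, 10]

a₀ = ⌊√28⌋ = 5.
With m₀=0, d₀=1 and mₖ₊₁ = dₖaₖ − mₖ, dₖ₊₁ = (n − mₖ₊₁²)/dₖ, aₖ₊₁ = ⌊(a₀+mₖ₊₁)/dₖ₊₁⌋:
  k=1: m=5, d=3, a=3
  k=2: m=4, d=4, a=2
  k=3: m=4, d=3, a=3
  k=4: m=5, d=1, a=10
d=1 and a=2a₀=10 at k=4, so the next step gives (m, d) = (5, 3) again — its k=1 value — and the period has length 4.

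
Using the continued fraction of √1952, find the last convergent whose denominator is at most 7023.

√1952 = [44; 5, 1, 1, 21, 1, 1, 5, 88, …] (period length 8).
Convergents:
  p_0/q_0 = 44/1
  p_1/q_1 = 221/5
  p_2/q_2 = 265/6
  p_3/q_3 = 486/11
  p_4/q_4 = 10471/237
  p_5/q_5 = 10957/248
  p_6/q_6 = 21428/485
  p_7/q_7 = 118097/2673
  p_8/q_8 = 10413964/235709
q_7 = 2673 ≤ 7023 < 235709 = q_8, so the answer is 118097/2673.

118097/2673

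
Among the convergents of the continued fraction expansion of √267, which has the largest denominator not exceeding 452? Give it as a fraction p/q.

2402/147

√267 = [16; 2, 1, 15, 1, 2, 32, …] (period length 6).
Convergents:
  p_0/q_0 = 16/1
  p_1/q_1 = 33/2
  p_2/q_2 = 49/3
  p_3/q_3 = 768/47
  p_4/q_4 = 817/50
  p_5/q_5 = 2402/147
  p_6/q_6 = 77681/4754
q_5 = 147 ≤ 452 < 4754 = q_6, so the answer is 2402/147.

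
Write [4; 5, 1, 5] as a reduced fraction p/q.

146/35

Fold from the inside: start with 5/1.
  1 + 1/5 = 6/5
  5 + 5/6 = 35/6
  4 + 6/35 = 146/35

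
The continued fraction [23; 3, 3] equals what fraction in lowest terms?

233/10

Using pₖ = aₖpₖ₋₁ + pₖ₋₂ and qₖ = aₖqₖ₋₁ + qₖ₋₂:
  k=0: a=23, p=23, q=1
  k=1: a=3, p=70, q=3
  k=2: a=3, p=233, q=10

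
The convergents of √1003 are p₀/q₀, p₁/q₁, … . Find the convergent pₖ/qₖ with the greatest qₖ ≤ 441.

√1003 = [31; 1, 2, 31, 2, 1, 62, …] (period length 6).
Convergents:
  p_0/q_0 = 31/1
  p_1/q_1 = 32/1
  p_2/q_2 = 95/3
  p_3/q_3 = 2977/94
  p_4/q_4 = 6049/191
  p_5/q_5 = 9026/285
  p_6/q_6 = 565661/17861
q_5 = 285 ≤ 441 < 17861 = q_6, so the answer is 9026/285.

9026/285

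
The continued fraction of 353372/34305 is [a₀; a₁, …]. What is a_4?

353372 = 10·34305 + 10322   →  a_0 = 10
34305 = 3·10322 + 3339   →  a_1 = 3
10322 = 3·3339 + 305   →  a_2 = 3
3339 = 10·305 + 289   →  a_3 = 10
305 = 1·289 + 16   →  a_4 = 1

1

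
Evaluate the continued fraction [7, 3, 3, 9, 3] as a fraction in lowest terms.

2110/289

Using pₖ = aₖpₖ₋₁ + pₖ₋₂ and qₖ = aₖqₖ₋₁ + qₖ₋₂:
  k=0: a=7, p=7, q=1
  k=1: a=3, p=22, q=3
  k=2: a=3, p=73, q=10
  k=3: a=9, p=679, q=93
  k=4: a=3, p=2110, q=289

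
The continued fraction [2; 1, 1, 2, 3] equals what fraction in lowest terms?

Using pₖ = aₖpₖ₋₁ + pₖ₋₂ and qₖ = aₖqₖ₋₁ + qₖ₋₂:
  k=0: a=2, p=2, q=1
  k=1: a=1, p=3, q=1
  k=2: a=1, p=5, q=2
  k=3: a=2, p=13, q=5
  k=4: a=3, p=44, q=17

44/17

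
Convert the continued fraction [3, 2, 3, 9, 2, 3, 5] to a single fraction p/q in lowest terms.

8635/2517

Fold from the inside: start with 5/1.
  3 + 1/5 = 16/5
  2 + 5/16 = 37/16
  9 + 16/37 = 349/37
  3 + 37/349 = 1084/349
  2 + 349/1084 = 2517/1084
  3 + 1084/2517 = 8635/2517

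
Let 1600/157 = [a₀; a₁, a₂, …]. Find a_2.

4

1600 = 10·157 + 30   →  a_0 = 10
157 = 5·30 + 7   →  a_1 = 5
30 = 4·7 + 2   →  a_2 = 4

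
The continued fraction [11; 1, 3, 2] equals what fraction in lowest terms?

106/9

Using pₖ = aₖpₖ₋₁ + pₖ₋₂ and qₖ = aₖqₖ₋₁ + qₖ₋₂:
  k=0: a=11, p=11, q=1
  k=1: a=1, p=12, q=1
  k=2: a=3, p=47, q=4
  k=3: a=2, p=106, q=9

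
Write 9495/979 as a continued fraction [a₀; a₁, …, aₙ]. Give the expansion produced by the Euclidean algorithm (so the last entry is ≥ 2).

9495 = 9×979 + 684
979 = 1×684 + 295
684 = 2×295 + 94
295 = 3×94 + 13
94 = 7×13 + 3
13 = 4×3 + 1
3 = 3×1 + 0  (stop)
So 9495/979 = [9; 1, 2, 3, 7, 4, 3].

[9; 1, 2, 3, 7, 4, 3]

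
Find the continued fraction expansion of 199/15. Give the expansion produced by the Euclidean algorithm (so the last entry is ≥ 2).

199 = 13*15 + 4
15 = 3*4 + 3
4 = 1*3 + 1
3 = 3*1 + 0  (stop)
So 199/15 = [13; 3, 1, 3].

[13; 3, 1, 3]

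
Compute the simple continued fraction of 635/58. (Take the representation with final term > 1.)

635 = 10·58 + 55
58 = 1·55 + 3
55 = 18·3 + 1
3 = 3·1 + 0  (stop)
So 635/58 = [10; 1, 18, 3].

[10; 1, 18, 3]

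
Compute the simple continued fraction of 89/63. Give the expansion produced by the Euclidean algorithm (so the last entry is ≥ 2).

89 = 1·63 + 26
63 = 2·26 + 11
26 = 2·11 + 4
11 = 2·4 + 3
4 = 1·3 + 1
3 = 3·1 + 0  (stop)
So 89/63 = [1; 2, 2, 2, 1, 3].

[1; 2, 2, 2, 1, 3]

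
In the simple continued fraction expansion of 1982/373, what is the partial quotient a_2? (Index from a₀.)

1982 = 5·373 + 117   →  a_0 = 5
373 = 3·117 + 22   →  a_1 = 3
117 = 5·22 + 7   →  a_2 = 5

5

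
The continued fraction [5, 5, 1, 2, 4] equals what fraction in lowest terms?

Fold from the inside: start with 4/1.
  2 + 1/4 = 9/4
  1 + 4/9 = 13/9
  5 + 9/13 = 74/13
  5 + 13/74 = 383/74

383/74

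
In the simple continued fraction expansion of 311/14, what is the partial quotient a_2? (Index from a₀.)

1

311 = 22·14 + 3   →  a_0 = 22
14 = 4·3 + 2   →  a_1 = 4
3 = 1·2 + 1   →  a_2 = 1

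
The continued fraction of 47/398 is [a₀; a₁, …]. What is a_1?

47 = 0·398 + 47   →  a_0 = 0
398 = 8·47 + 22   →  a_1 = 8

8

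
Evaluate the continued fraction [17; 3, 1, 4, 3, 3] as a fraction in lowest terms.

3487/202

Fold from the inside: start with 3/1.
  3 + 1/3 = 10/3
  4 + 3/10 = 43/10
  1 + 10/43 = 53/43
  3 + 43/53 = 202/53
  17 + 53/202 = 3487/202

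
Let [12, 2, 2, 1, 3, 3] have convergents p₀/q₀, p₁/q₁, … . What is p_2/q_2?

Using pₖ = aₖpₖ₋₁ + pₖ₋₂, qₖ = aₖqₖ₋₁ + qₖ₋₂ (with p₋₁=1, p₋₂=0, q₋₁=0, q₋₂=1):
  k=0: a=12, p=12, q=1
  k=1: a=2, p=25, q=2
  k=2: a=2, p=62, q=5

62/5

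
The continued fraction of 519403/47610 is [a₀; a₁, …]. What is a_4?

2

519403 = 10·47610 + 43303   →  a_0 = 10
47610 = 1·43303 + 4307   →  a_1 = 1
43303 = 10·4307 + 233   →  a_2 = 10
4307 = 18·233 + 113   →  a_3 = 18
233 = 2·113 + 7   →  a_4 = 2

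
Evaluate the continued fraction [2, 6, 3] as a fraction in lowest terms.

41/19

Fold from the inside: start with 3/1.
  6 + 1/3 = 19/3
  2 + 3/19 = 41/19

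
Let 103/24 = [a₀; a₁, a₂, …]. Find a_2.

2

103 = 4·24 + 7   →  a_0 = 4
24 = 3·7 + 3   →  a_1 = 3
7 = 2·3 + 1   →  a_2 = 2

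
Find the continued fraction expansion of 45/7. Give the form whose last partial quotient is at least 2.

45 = 6·7 + 3
7 = 2·3 + 1
3 = 3·1 + 0  (stop)
So 45/7 = [6; 2, 3].

[6; 2, 3]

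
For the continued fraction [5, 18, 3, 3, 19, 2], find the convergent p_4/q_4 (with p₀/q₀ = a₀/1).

Using pₖ = aₖpₖ₋₁ + pₖ₋₂, qₖ = aₖqₖ₋₁ + qₖ₋₂ (with p₋₁=1, p₋₂=0, q₋₁=0, q₋₂=1):
  k=0: a=5, p=5, q=1
  k=1: a=18, p=91, q=18
  k=2: a=3, p=278, q=55
  k=3: a=3, p=925, q=183
  k=4: a=19, p=17853, q=3532

17853/3532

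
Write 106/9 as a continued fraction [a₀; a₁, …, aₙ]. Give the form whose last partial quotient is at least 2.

106 = 11·9 + 7
9 = 1·7 + 2
7 = 3·2 + 1
2 = 2·1 + 0  (stop)
So 106/9 = [11; 1, 3, 2].

[11; 1, 3, 2]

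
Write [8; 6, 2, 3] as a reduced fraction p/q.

367/45

Fold from the inside: start with 3/1.
  2 + 1/3 = 7/3
  6 + 3/7 = 45/7
  8 + 7/45 = 367/45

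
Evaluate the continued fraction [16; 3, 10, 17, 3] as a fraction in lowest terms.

Fold from the inside: start with 3/1.
  17 + 1/3 = 52/3
  10 + 3/52 = 523/52
  3 + 52/523 = 1621/523
  16 + 523/1621 = 26459/1621

26459/1621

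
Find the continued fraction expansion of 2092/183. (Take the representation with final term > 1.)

2092 = 11×183 + 79
183 = 2×79 + 25
79 = 3×25 + 4
25 = 6×4 + 1
4 = 4×1 + 0  (stop)
So 2092/183 = [11; 2, 3, 6, 4].

[11; 2, 3, 6, 4]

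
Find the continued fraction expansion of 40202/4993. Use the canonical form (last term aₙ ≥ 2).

[8; 19, 2, 1, 5, 15]

40202 = 8×4993 + 258
4993 = 19×258 + 91
258 = 2×91 + 76
91 = 1×76 + 15
76 = 5×15 + 1
15 = 15×1 + 0  (stop)
So 40202/4993 = [8; 19, 2, 1, 5, 15].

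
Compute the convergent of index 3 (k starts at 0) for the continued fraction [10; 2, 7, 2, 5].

Using pₖ = aₖpₖ₋₁ + pₖ₋₂, qₖ = aₖqₖ₋₁ + qₖ₋₂ (with p₋₁=1, p₋₂=0, q₋₁=0, q₋₂=1):
  k=0: a=10, p=10, q=1
  k=1: a=2, p=21, q=2
  k=2: a=7, p=157, q=15
  k=3: a=2, p=335, q=32

335/32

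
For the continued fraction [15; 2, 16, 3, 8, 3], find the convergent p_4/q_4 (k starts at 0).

13023/841

Using pₖ = aₖpₖ₋₁ + pₖ₋₂, qₖ = aₖqₖ₋₁ + qₖ₋₂ (with p₋₁=1, p₋₂=0, q₋₁=0, q₋₂=1):
  k=0: a=15, p=15, q=1
  k=1: a=2, p=31, q=2
  k=2: a=16, p=511, q=33
  k=3: a=3, p=1564, q=101
  k=4: a=8, p=13023, q=841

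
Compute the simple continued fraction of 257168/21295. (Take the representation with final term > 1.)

[12; 13, 12, 2, 2, 1, 18]

257168 = 12*21295 + 1628
21295 = 13*1628 + 131
1628 = 12*131 + 56
131 = 2*56 + 19
56 = 2*19 + 18
19 = 1*18 + 1
18 = 18*1 + 0  (stop)
So 257168/21295 = [12; 13, 12, 2, 2, 1, 18].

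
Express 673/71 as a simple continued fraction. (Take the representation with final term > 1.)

[9; 2, 11, 3]

673 = 9·71 + 34
71 = 2·34 + 3
34 = 11·3 + 1
3 = 3·1 + 0  (stop)
So 673/71 = [9; 2, 11, 3].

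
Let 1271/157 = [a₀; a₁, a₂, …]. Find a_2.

2

1271 = 8·157 + 15   →  a_0 = 8
157 = 10·15 + 7   →  a_1 = 10
15 = 2·7 + 1   →  a_2 = 2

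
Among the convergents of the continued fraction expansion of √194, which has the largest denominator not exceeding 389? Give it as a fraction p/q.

√194 = [13; 1, 12, 1, 26, …] (period length 4).
Convergents:
  p_0/q_0 = 13/1
  p_1/q_1 = 14/1
  p_2/q_2 = 181/13
  p_3/q_3 = 195/14
  p_4/q_4 = 5251/377
  p_5/q_5 = 5446/391
q_4 = 377 ≤ 389 < 391 = q_5, so the answer is 5251/377.

5251/377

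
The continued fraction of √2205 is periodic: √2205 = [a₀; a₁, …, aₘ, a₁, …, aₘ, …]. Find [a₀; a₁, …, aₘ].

a₀ = ⌊√2205⌋ = 46.
With m₀=0, d₀=1 and mₖ₊₁ = dₖaₖ − mₖ, dₖ₊₁ = (n − mₖ₊₁²)/dₖ, aₖ₊₁ = ⌊(a₀+mₖ₊₁)/dₖ₊₁⌋:
  k=1: m=46, d=89, a=1
  k=2: m=43, d=4, a=22
  k=3: m=45, d=45, a=2
  k=4: m=45, d=4, a=22
  k=5: m=43, d=89, a=1
  k=6: m=46, d=1, a=92
d=1 and a=2a₀=92 at k=6, so the next step gives (m, d) = (46, 89) again — its k=1 value — and the period has length 6.

[46; 1, 22, 2, 22, 1, 92]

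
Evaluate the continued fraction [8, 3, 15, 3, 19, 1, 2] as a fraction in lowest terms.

70415/8457

Fold from the inside: start with 2/1.
  1 + 1/2 = 3/2
  19 + 2/3 = 59/3
  3 + 3/59 = 180/59
  15 + 59/180 = 2759/180
  3 + 180/2759 = 8457/2759
  8 + 2759/8457 = 70415/8457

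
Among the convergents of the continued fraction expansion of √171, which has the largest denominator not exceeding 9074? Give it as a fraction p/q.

57799/4420

√171 = [13; 13, 26, …] (period length 2).
Convergents:
  p_0/q_0 = 13/1
  p_1/q_1 = 170/13
  p_2/q_2 = 4433/339
  p_3/q_3 = 57799/4420
  p_4/q_4 = 1507207/115259
q_3 = 4420 ≤ 9074 < 115259 = q_4, so the answer is 57799/4420.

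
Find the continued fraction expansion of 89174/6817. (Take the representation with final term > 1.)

89174 = 13*6817 + 553
6817 = 12*553 + 181
553 = 3*181 + 10
181 = 18*10 + 1
10 = 10*1 + 0  (stop)
So 89174/6817 = [13; 12, 3, 18, 10].

[13; 12, 3, 18, 10]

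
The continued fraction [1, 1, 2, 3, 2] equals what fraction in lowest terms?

39/23

Fold from the inside: start with 2/1.
  3 + 1/2 = 7/2
  2 + 2/7 = 16/7
  1 + 7/16 = 23/16
  1 + 16/23 = 39/23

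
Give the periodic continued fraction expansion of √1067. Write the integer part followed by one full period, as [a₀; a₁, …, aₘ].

a₀ = ⌊√1067⌋ = 32.

[32; 1, 1, 1, 64]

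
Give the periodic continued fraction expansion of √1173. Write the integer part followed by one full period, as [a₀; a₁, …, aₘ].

a₀ = ⌊√1173⌋ = 34.
With m₀=0, d₀=1 and mₖ₊₁ = dₖaₖ − mₖ, dₖ₊₁ = (n − mₖ₊₁²)/dₖ, aₖ₊₁ = ⌊(a₀+mₖ₊₁)/dₖ₊₁⌋:
  k=1: m=34, d=17, a=4
  k=2: m=34, d=1, a=68
d=1 and a=2a₀=68 at k=2, so the next step gives (m, d) = (34, 17) again — its k=1 value — and the period has length 2.

[34; 4, 68]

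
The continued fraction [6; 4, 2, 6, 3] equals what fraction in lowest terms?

Using pₖ = aₖpₖ₋₁ + pₖ₋₂ and qₖ = aₖqₖ₋₁ + qₖ₋₂:
  k=0: a=6, p=6, q=1
  k=1: a=4, p=25, q=4
  k=2: a=2, p=56, q=9
  k=3: a=6, p=361, q=58
  k=4: a=3, p=1139, q=183

1139/183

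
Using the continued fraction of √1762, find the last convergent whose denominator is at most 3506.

√1762 = [41; 1, 40, 1, 82, …] (period length 4).
Convergents:
  p_0/q_0 = 41/1
  p_1/q_1 = 42/1
  p_2/q_2 = 1721/41
  p_3/q_3 = 1763/42
  p_4/q_4 = 146287/3485
  p_5/q_5 = 148050/3527
q_4 = 3485 ≤ 3506 < 3527 = q_5, so the answer is 146287/3485.

146287/3485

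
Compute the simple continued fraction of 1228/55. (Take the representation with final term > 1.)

[22; 3, 18]

1228 = 22×55 + 18
55 = 3×18 + 1
18 = 18×1 + 0  (stop)
So 1228/55 = [22; 3, 18].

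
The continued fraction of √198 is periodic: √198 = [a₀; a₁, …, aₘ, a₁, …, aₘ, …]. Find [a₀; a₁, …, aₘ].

a₀ = ⌊√198⌋ = 14.
With m₀=0, d₀=1 and mₖ₊₁ = dₖaₖ − mₖ, dₖ₊₁ = (n − mₖ₊₁²)/dₖ, aₖ₊₁ = ⌊(a₀+mₖ₊₁)/dₖ₊₁⌋:
  k=1: m=14, d=2, a=14
  k=2: m=14, d=1, a=28
d=1 and a=2a₀=28 at k=2, so the next step gives (m, d) = (14, 2) again — its k=1 value — and the period has length 2.

[14; 14, 28]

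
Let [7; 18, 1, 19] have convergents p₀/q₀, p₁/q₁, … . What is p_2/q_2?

Using pₖ = aₖpₖ₋₁ + pₖ₋₂, qₖ = aₖqₖ₋₁ + qₖ₋₂ (with p₋₁=1, p₋₂=0, q₋₁=0, q₋₂=1):
  k=0: a=7, p=7, q=1
  k=1: a=18, p=127, q=18
  k=2: a=1, p=134, q=19

134/19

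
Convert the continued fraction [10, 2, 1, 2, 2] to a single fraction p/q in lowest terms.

Using pₖ = aₖpₖ₋₁ + pₖ₋₂ and qₖ = aₖqₖ₋₁ + qₖ₋₂:
  k=0: a=10, p=10, q=1
  k=1: a=2, p=21, q=2
  k=2: a=1, p=31, q=3
  k=3: a=2, p=83, q=8
  k=4: a=2, p=197, q=19

197/19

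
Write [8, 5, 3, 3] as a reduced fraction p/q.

Fold from the inside: start with 3/1.
  3 + 1/3 = 10/3
  5 + 3/10 = 53/10
  8 + 10/53 = 434/53

434/53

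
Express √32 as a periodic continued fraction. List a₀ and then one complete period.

a₀ = ⌊√32⌋ = 5.

[5; 1, 1, 1, 10]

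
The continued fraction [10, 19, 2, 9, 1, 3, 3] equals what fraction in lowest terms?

52267/5200

Fold from the inside: start with 3/1.
  3 + 1/3 = 10/3
  1 + 3/10 = 13/10
  9 + 10/13 = 127/13
  2 + 13/127 = 267/127
  19 + 127/267 = 5200/267
  10 + 267/5200 = 52267/5200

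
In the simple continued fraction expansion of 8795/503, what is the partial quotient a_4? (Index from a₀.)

8795 = 17·503 + 244   →  a_0 = 17
503 = 2·244 + 15   →  a_1 = 2
244 = 16·15 + 4   →  a_2 = 16
15 = 3·4 + 3   →  a_3 = 3
4 = 1·3 + 1   →  a_4 = 1

1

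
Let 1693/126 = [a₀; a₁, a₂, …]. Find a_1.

1693 = 13·126 + 55   →  a_0 = 13
126 = 2·55 + 16   →  a_1 = 2

2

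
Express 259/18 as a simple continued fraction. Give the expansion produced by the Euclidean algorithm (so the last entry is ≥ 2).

[14; 2, 1, 1, 3]

259 = 14·18 + 7
18 = 2·7 + 4
7 = 1·4 + 3
4 = 1·3 + 1
3 = 3·1 + 0  (stop)
So 259/18 = [14; 2, 1, 1, 3].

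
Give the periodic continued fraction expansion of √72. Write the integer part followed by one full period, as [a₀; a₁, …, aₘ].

a₀ = ⌊√72⌋ = 8.

[8; 2, 16]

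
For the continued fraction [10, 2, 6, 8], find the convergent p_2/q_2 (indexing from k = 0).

Using pₖ = aₖpₖ₋₁ + pₖ₋₂, qₖ = aₖqₖ₋₁ + qₖ₋₂ (with p₋₁=1, p₋₂=0, q₋₁=0, q₋₂=1):
  k=0: a=10, p=10, q=1
  k=1: a=2, p=21, q=2
  k=2: a=6, p=136, q=13

136/13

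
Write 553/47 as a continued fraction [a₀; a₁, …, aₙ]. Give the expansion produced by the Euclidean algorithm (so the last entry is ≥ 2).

553 = 11·47 + 36
47 = 1·36 + 11
36 = 3·11 + 3
11 = 3·3 + 2
3 = 1·2 + 1
2 = 2·1 + 0  (stop)
So 553/47 = [11; 1, 3, 3, 1, 2].

[11; 1, 3, 3, 1, 2]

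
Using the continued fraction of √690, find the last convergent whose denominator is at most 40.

394/15

√690 = [26; 3, 1, 2, 1, 3, 52, …] (period length 6).
Convergents:
  p_0/q_0 = 26/1
  p_1/q_1 = 79/3
  p_2/q_2 = 105/4
  p_3/q_3 = 289/11
  p_4/q_4 = 394/15
  p_5/q_5 = 1471/56
q_4 = 15 ≤ 40 < 56 = q_5, so the answer is 394/15.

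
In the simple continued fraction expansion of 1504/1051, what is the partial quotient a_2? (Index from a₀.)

1504 = 1·1051 + 453   →  a_0 = 1
1051 = 2·453 + 145   →  a_1 = 2
453 = 3·145 + 18   →  a_2 = 3

3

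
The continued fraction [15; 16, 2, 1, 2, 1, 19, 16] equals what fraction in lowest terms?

858423/56996

Using pₖ = aₖpₖ₋₁ + pₖ₋₂ and qₖ = aₖqₖ₋₁ + qₖ₋₂:
  k=0: a=15, p=15, q=1
  k=1: a=16, p=241, q=16
  k=2: a=2, p=497, q=33
  k=3: a=1, p=738, q=49
  k=4: a=2, p=1973, q=131
  k=5: a=1, p=2711, q=180
  k=6: a=19, p=53482, q=3551
  k=7: a=16, p=858423, q=56996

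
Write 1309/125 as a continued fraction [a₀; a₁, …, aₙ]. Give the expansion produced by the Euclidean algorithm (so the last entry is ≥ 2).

[10; 2, 8, 2, 3]

1309 = 10×125 + 59
125 = 2×59 + 7
59 = 8×7 + 3
7 = 2×3 + 1
3 = 3×1 + 0  (stop)
So 1309/125 = [10; 2, 8, 2, 3].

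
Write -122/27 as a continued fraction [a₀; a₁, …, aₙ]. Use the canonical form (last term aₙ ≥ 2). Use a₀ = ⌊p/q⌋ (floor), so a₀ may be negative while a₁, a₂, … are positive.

[-5; 2, 13]

-122 = -5·27 + 13
27 = 2·13 + 1
13 = 13·1 + 0  (stop)
So -122/27 = [-5; 2, 13].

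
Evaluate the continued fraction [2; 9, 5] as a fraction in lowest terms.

Using pₖ = aₖpₖ₋₁ + pₖ₋₂ and qₖ = aₖqₖ₋₁ + qₖ₋₂:
  k=0: a=2, p=2, q=1
  k=1: a=9, p=19, q=9
  k=2: a=5, p=97, q=46

97/46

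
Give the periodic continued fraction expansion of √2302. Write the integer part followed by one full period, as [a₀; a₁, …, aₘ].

a₀ = ⌊√2302⌋ = 47.
With m₀=0, d₀=1 and mₖ₊₁ = dₖaₖ − mₖ, dₖ₊₁ = (n − mₖ₊₁²)/dₖ, aₖ₊₁ = ⌊(a₀+mₖ₊₁)/dₖ₊₁⌋:
  k=1: m=47, d=93, a=1
  k=2: m=46, d=2, a=46
  k=3: m=46, d=93, a=1
  k=4: m=47, d=1, a=94
d=1 and a=2a₀=94 at k=4, so the next step gives (m, d) = (47, 93) again — its k=1 value — and the period has length 4.

[47; 1, 46, 1, 94]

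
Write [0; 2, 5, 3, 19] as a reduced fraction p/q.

309/676

Using pₖ = aₖpₖ₋₁ + pₖ₋₂ and qₖ = aₖqₖ₋₁ + qₖ₋₂:
  k=0: a=0, p=0, q=1
  k=1: a=2, p=1, q=2
  k=2: a=5, p=5, q=11
  k=3: a=3, p=16, q=35
  k=4: a=19, p=309, q=676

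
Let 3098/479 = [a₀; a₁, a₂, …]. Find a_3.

4

3098 = 6·479 + 224   →  a_0 = 6
479 = 2·224 + 31   →  a_1 = 2
224 = 7·31 + 7   →  a_2 = 7
31 = 4·7 + 3   →  a_3 = 4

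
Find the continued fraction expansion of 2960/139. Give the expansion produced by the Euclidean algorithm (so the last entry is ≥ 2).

2960 = 21·139 + 41
139 = 3·41 + 16
41 = 2·16 + 9
16 = 1·9 + 7
9 = 1·7 + 2
7 = 3·2 + 1
2 = 2·1 + 0  (stop)
So 2960/139 = [21; 3, 2, 1, 1, 3, 2].

[21; 3, 2, 1, 1, 3, 2]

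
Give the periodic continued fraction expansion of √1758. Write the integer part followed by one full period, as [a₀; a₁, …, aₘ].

[41; 1, 12, 1, 82]

a₀ = ⌊√1758⌋ = 41.
With m₀=0, d₀=1 and mₖ₊₁ = dₖaₖ − mₖ, dₖ₊₁ = (n − mₖ₊₁²)/dₖ, aₖ₊₁ = ⌊(a₀+mₖ₊₁)/dₖ₊₁⌋:
  k=1: m=41, d=77, a=1
  k=2: m=36, d=6, a=12
  k=3: m=36, d=77, a=1
  k=4: m=41, d=1, a=82
d=1 and a=2a₀=82 at k=4, so the next step gives (m, d) = (41, 77) again — its k=1 value — and the period has length 4.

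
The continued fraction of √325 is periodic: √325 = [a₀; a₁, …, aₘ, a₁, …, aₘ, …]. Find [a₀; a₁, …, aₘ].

a₀ = ⌊√325⌋ = 18.
With m₀=0, d₀=1 and mₖ₊₁ = dₖaₖ − mₖ, dₖ₊₁ = (n − mₖ₊₁²)/dₖ, aₖ₊₁ = ⌊(a₀+mₖ₊₁)/dₖ₊₁⌋:
  k=1: m=18, d=1, a=36
d=1 and a=2a₀=36 at k=1, so the next step gives (m, d) = (18, 1) again — its k=1 value — and the period has length 1.

[18; 36]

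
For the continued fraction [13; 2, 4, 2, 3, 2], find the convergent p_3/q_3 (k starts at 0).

269/20

Using pₖ = aₖpₖ₋₁ + pₖ₋₂, qₖ = aₖqₖ₋₁ + qₖ₋₂ (with p₋₁=1, p₋₂=0, q₋₁=0, q₋₂=1):
  k=0: a=13, p=13, q=1
  k=1: a=2, p=27, q=2
  k=2: a=4, p=121, q=9
  k=3: a=2, p=269, q=20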